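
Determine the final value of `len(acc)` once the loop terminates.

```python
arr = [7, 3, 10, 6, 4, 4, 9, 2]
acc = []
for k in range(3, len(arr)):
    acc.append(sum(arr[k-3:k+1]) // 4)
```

Let's trace through this code step by step.

Initialize: arr = [7, 3, 10, 6, 4, 4, 9, 2]
Initialize: acc = []
Entering loop: for k in range(3, len(arr)):
After iteration 1: k = 3, acc = [6]
After iteration 2: k = 4, acc = [6, 5]
After iteration 3: k = 5, acc = [6, 5, 6]
After iteration 4: k = 6, acc = [6, 5, 6, 5]
After iteration 5: k = 7, acc = [6, 5, 6, 5, 4]
Loop ends.
len(acc) = 5

Final answer: 5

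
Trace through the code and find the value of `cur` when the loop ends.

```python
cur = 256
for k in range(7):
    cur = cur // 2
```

Let's trace through this code step by step.

Initialize: cur = 256
Entering loop: for k in range(7):
After iteration 1: k = 0, cur = 128
After iteration 2: k = 1, cur = 64
After iteration 3: k = 2, cur = 32
After iteration 4: k = 3, cur = 16
After iteration 5: k = 4, cur = 8
After iteration 6: k = 5, cur = 4
After iteration 7: k = 6, cur = 2
Loop ends.

Final answer: 2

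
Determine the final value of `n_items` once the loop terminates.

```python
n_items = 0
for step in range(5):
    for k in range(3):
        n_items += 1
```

Let's trace through this code step by step.

Initialize: n_items = 0
Entering loop: for step in range(5):
After iteration 1: step = 0, n_items = 3
After iteration 2: step = 1, n_items = 6
After iteration 3: step = 2, n_items = 9
After iteration 4: step = 3, n_items = 12
After iteration 5: step = 4, n_items = 15
Loop ends.

Final answer: 15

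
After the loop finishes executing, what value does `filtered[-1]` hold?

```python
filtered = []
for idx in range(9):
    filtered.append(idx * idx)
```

Let's trace through this code step by step.

Initialize: filtered = []
Entering loop: for idx in range(9):
After iteration 1: idx = 0, filtered = [0]
After iteration 2: idx = 1, filtered = [0, 1]
After iteration 3: idx = 2, filtered = [0, 1, 4]
After iteration 4: idx = 3, filtered = [0, 1, 4, 9]
After iteration 5: idx = 4, filtered = [0, 1, 4, 9, 16]
After iteration 6: idx = 5, filtered = [0, 1, 4, 9, 16, 25]
After iteration 7: idx = 6, filtered = [0, 1, 4, 9, 16, 25, 36]
After iteration 8: idx = 7, filtered = [0, 1, 4, 9, 16, 25, 36, 49]
After iteration 9: idx = 8, filtered = [0, 1, 4, 9, 16, 25, 36, 49, 64]
Loop ends.
filtered[-1] = 64

Final answer: 64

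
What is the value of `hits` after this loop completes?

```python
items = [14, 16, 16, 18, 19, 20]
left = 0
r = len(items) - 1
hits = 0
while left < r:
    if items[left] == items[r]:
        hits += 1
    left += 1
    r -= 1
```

Let's trace through this code step by step.

Initialize: items = [14, 16, 16, 18, 19, 20]
Initialize: left = 0
Initialize: r = 5
Initialize: hits = 0
Entering loop: while left < r:
After iteration 1: left = 1, r = 4, hits = 0
After iteration 2: left = 2, r = 3, hits = 0
After iteration 3: left = 3, r = 2, hits = 0
Loop ends.

Final answer: 0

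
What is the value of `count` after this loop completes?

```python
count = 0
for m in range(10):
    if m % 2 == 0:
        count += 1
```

Let's trace through this code step by step.

Initialize: count = 0
Entering loop: for m in range(10):
After iteration 1: m = 0, count = 1
After iteration 2: m = 1, count = 1
After iteration 3: m = 2, count = 2
After iteration 4: m = 3, count = 2
After iteration 5: m = 4, count = 3
After iteration 6: m = 5, count = 3
After iteration 7: m = 6, count = 4
After iteration 8: m = 7, count = 4
After iteration 9: m = 8, count = 5
After iteration 10: m = 9, count = 5
Loop ends.

Final answer: 5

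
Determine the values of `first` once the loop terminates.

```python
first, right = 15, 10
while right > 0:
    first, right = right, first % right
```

Let's trace through this code step by step.

Initialize: first = 15
Initialize: right = 10
Entering loop: while right > 0:
After iteration 1: first = 10, right = 5
After iteration 2: first = 5, right = 0
Loop ends.

Final answer: 5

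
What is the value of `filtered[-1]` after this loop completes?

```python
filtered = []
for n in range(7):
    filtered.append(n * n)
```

Let's trace through this code step by step.

Initialize: filtered = []
Entering loop: for n in range(7):
After iteration 1: n = 0, filtered = [0]
After iteration 2: n = 1, filtered = [0, 1]
After iteration 3: n = 2, filtered = [0, 1, 4]
After iteration 4: n = 3, filtered = [0, 1, 4, 9]
After iteration 5: n = 4, filtered = [0, 1, 4, 9, 16]
After iteration 6: n = 5, filtered = [0, 1, 4, 9, 16, 25]
After iteration 7: n = 6, filtered = [0, 1, 4, 9, 16, 25, 36]
Loop ends.
filtered[-1] = 36

Final answer: 36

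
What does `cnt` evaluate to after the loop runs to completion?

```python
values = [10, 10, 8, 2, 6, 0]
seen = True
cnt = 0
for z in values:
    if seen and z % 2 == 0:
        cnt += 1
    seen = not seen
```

Let's trace through this code step by step.

Initialize: values = [10, 10, 8, 2, 6, 0]
Initialize: seen = True
Initialize: cnt = 0
Entering loop: for z in values:
After iteration 1: z = 10, seen = False, cnt = 1
After iteration 2: z = 10, seen = True, cnt = 1
After iteration 3: z = 8, seen = False, cnt = 2
After iteration 4: z = 2, seen = True, cnt = 2
After iteration 5: z = 6, seen = False, cnt = 3
After iteration 6: z = 0, seen = True, cnt = 3
Loop ends.

Final answer: 3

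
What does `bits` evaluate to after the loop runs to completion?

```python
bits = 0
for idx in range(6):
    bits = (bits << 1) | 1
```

Let's trace through this code step by step.

Initialize: bits = 0
Entering loop: for idx in range(6):
After iteration 1: idx = 0, bits = 1
After iteration 2: idx = 1, bits = 3
After iteration 3: idx = 2, bits = 7
After iteration 4: idx = 3, bits = 15
After iteration 5: idx = 4, bits = 31
After iteration 6: idx = 5, bits = 63
Loop ends.

Final answer: 63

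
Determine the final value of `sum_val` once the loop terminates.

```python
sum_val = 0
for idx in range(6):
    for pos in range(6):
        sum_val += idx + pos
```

Let's trace through this code step by step.

Initialize: sum_val = 0
Entering loop: for idx in range(6):
After iteration 1: idx = 0, sum_val = 15
After iteration 2: idx = 1, sum_val = 36
After iteration 3: idx = 2, sum_val = 63
After iteration 4: idx = 3, sum_val = 96
After iteration 5: idx = 4, sum_val = 135
After iteration 6: idx = 5, sum_val = 180
Loop ends.

Final answer: 180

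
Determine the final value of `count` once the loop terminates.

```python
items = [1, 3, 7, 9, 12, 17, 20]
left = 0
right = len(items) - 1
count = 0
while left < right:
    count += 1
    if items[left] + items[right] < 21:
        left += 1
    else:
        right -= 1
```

Let's trace through this code step by step.

Initialize: items = [1, 3, 7, 9, 12, 17, 20]
Initialize: left = 0
Initialize: right = 6
Initialize: count = 0
Entering loop: while left < right:
After iteration 1: left = 0, right = 5, count = 1
After iteration 2: left = 1, right = 5, count = 2
After iteration 3: left = 2, right = 5, count = 3
After iteration 4: left = 2, right = 4, count = 4
After iteration 5: left = 3, right = 4, count = 5
After iteration 6: left = 3, right = 3, count = 6
Loop ends.

Final answer: 6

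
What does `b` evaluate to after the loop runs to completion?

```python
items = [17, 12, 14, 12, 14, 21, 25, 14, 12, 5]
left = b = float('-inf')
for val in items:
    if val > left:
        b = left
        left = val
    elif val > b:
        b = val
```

Let's trace through this code step by step.

Initialize: items = [17, 12, 14, 12, 14, 21, 25, 14, 12, 5]
Initialize: left = -inf
Initialize: b = -inf
Entering loop: for val in items:
After iteration 1: val = 17, left = 17, b = -inf
After iteration 2: val = 12, left = 17, b = 12
After iteration 3: val = 14, left = 17, b = 14
After iteration 4: val = 12, left = 17, b = 14
After iteration 5: val = 14, left = 17, b = 14
After iteration 6: val = 21, left = 21, b = 17
After iteration 7: val = 25, left = 25, b = 21
After iteration 8: val = 14, left = 25, b = 21
After iteration 9: val = 12, left = 25, b = 21
After iteration 10: val = 5, left = 25, b = 21
Loop ends.

Final answer: 21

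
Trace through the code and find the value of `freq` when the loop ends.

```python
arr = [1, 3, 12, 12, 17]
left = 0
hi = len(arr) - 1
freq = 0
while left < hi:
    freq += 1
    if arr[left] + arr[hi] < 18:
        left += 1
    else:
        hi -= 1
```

Let's trace through this code step by step.

Initialize: arr = [1, 3, 12, 12, 17]
Initialize: left = 0
Initialize: hi = 4
Initialize: freq = 0
Entering loop: while left < hi:
After iteration 1: left = 0, hi = 3, freq = 1
After iteration 2: left = 1, hi = 3, freq = 2
After iteration 3: left = 2, hi = 3, freq = 3
After iteration 4: left = 2, hi = 2, freq = 4
Loop ends.

Final answer: 4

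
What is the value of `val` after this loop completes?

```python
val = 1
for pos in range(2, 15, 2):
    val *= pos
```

Let's trace through this code step by step.

Initialize: val = 1
Entering loop: for pos in range(2, 15, 2):
After iteration 1: pos = 2, val = 2
After iteration 2: pos = 4, val = 8
After iteration 3: pos = 6, val = 48
After iteration 4: pos = 8, val = 384
After iteration 5: pos = 10, val = 3840
After iteration 6: pos = 12, val = 46080
After iteration 7: pos = 14, val = 645120
Loop ends.

Final answer: 645120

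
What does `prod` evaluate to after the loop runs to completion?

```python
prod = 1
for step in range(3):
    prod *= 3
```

Let's trace through this code step by step.

Initialize: prod = 1
Entering loop: for step in range(3):
After iteration 1: step = 0, prod = 3
After iteration 2: step = 1, prod = 9
After iteration 3: step = 2, prod = 27
Loop ends.

Final answer: 27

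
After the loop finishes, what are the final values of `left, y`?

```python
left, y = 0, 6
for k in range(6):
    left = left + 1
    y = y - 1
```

Let's trace through this code step by step.

Initialize: left = 0
Initialize: y = 6
Entering loop: for k in range(6):
After iteration 1: k = 0, left = 1, y = 5
After iteration 2: k = 1, left = 2, y = 4
After iteration 3: k = 2, left = 3, y = 3
After iteration 4: k = 3, left = 4, y = 2
After iteration 5: k = 4, left = 5, y = 1
After iteration 6: k = 5, left = 6, y = 0
Loop ends.

Final answer: 6, 0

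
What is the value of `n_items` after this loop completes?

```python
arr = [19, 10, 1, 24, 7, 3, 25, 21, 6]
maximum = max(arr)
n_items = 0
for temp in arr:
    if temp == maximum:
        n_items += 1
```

Let's trace through this code step by step.

Initialize: arr = [19, 10, 1, 24, 7, 3, 25, 21, 6]
Initialize: maximum = 25
Initialize: n_items = 0
Entering loop: for temp in arr:
After iteration 1: temp = 19, n_items = 0
After iteration 2: temp = 10, n_items = 0
After iteration 3: temp = 1, n_items = 0
After iteration 4: temp = 24, n_items = 0
After iteration 5: temp = 7, n_items = 0
After iteration 6: temp = 3, n_items = 0
After iteration 7: temp = 25, n_items = 1
After iteration 8: temp = 21, n_items = 1
After iteration 9: temp = 6, n_items = 1
Loop ends.

Final answer: 1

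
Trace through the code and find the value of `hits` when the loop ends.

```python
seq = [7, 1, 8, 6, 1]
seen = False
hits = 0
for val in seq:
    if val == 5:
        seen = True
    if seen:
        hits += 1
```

Let's trace through this code step by step.

Initialize: seq = [7, 1, 8, 6, 1]
Initialize: seen = False
Initialize: hits = 0
Entering loop: for val in seq:
After iteration 1: val = 7, hits = 0
After iteration 2: val = 1, hits = 0
After iteration 3: val = 8, hits = 0
After iteration 4: val = 6, hits = 0
After iteration 5: val = 1, hits = 0
Loop ends.

Final answer: 0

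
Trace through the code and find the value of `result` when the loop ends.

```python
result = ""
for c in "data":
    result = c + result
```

Let's trace through this code step by step.

Initialize: result = ''
Entering loop: for c in "data":
After iteration 1: c = 'd', result = 'd'
After iteration 2: c = 'a', result = 'ad'
After iteration 3: c = 't', result = 'tad'
After iteration 4: c = 'a', result = 'atad'
Loop ends.

Final answer: 'atad'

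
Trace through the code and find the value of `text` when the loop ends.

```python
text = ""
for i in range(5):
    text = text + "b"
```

Let's trace through this code step by step.

Initialize: text = ''
Entering loop: for i in range(5):
After iteration 1: i = 0, text = 'b'
After iteration 2: i = 1, text = 'bb'
After iteration 3: i = 2, text = 'bbb'
After iteration 4: i = 3, text = 'bbbb'
After iteration 5: i = 4, text = 'bbbbb'
Loop ends.

Final answer: 'bbbbb'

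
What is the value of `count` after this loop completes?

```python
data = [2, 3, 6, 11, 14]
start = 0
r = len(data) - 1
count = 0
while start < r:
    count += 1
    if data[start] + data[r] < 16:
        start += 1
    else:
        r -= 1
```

Let's trace through this code step by step.

Initialize: data = [2, 3, 6, 11, 14]
Initialize: start = 0
Initialize: r = 4
Initialize: count = 0
Entering loop: while start < r:
After iteration 1: start = 0, r = 3, count = 1
After iteration 2: start = 1, r = 3, count = 2
After iteration 3: start = 2, r = 3, count = 3
After iteration 4: start = 2, r = 2, count = 4
Loop ends.

Final answer: 4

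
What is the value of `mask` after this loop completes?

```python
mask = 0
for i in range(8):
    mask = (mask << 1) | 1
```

Let's trace through this code step by step.

Initialize: mask = 0
Entering loop: for i in range(8):
After iteration 1: i = 0, mask = 1
After iteration 2: i = 1, mask = 3
After iteration 3: i = 2, mask = 7
After iteration 4: i = 3, mask = 15
After iteration 5: i = 4, mask = 31
After iteration 6: i = 5, mask = 63
After iteration 7: i = 6, mask = 127
After iteration 8: i = 7, mask = 255
Loop ends.

Final answer: 255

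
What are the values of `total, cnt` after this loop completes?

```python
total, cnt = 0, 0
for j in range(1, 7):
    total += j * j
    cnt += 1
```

Let's trace through this code step by step.

Initialize: total = 0
Initialize: cnt = 0
Entering loop: for j in range(1, 7):
After iteration 1: j = 1, total = 1, cnt = 1
After iteration 2: j = 2, total = 5, cnt = 2
After iteration 3: j = 3, total = 14, cnt = 3
After iteration 4: j = 4, total = 30, cnt = 4
After iteration 5: j = 5, total = 55, cnt = 5
After iteration 6: j = 6, total = 91, cnt = 6
Loop ends.

Final answer: 91, 6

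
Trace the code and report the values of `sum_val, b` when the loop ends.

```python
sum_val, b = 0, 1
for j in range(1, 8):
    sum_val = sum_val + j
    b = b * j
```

Let's trace through this code step by step.

Initialize: sum_val = 0
Initialize: b = 1
Entering loop: for j in range(1, 8):
After iteration 1: j = 1, sum_val = 1, b = 1
After iteration 2: j = 2, sum_val = 3, b = 2
After iteration 3: j = 3, sum_val = 6, b = 6
After iteration 4: j = 4, sum_val = 10, b = 24
After iteration 5: j = 5, sum_val = 15, b = 120
After iteration 6: j = 6, sum_val = 21, b = 720
After iteration 7: j = 7, sum_val = 28, b = 5040
Loop ends.

Final answer: 28, 5040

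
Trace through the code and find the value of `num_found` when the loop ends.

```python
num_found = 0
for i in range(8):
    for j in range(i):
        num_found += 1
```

Let's trace through this code step by step.

Initialize: num_found = 0
Entering loop: for i in range(8):
After iteration 1: i = 0, num_found = 0
After iteration 2: i = 1, num_found = 1, j = 0
After iteration 3: i = 2, num_found = 3, j = 1
After iteration 4: i = 3, num_found = 6, j = 2
After iteration 5: i = 4, num_found = 10, j = 3
After iteration 6: i = 5, num_found = 15, j = 4
After iteration 7: i = 6, num_found = 21, j = 5
After iteration 8: i = 7, num_found = 28, j = 6
Loop ends.

Final answer: 28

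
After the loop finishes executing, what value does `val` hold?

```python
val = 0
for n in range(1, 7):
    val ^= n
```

Let's trace through this code step by step.

Initialize: val = 0
Entering loop: for n in range(1, 7):
After iteration 1: n = 1, val = 1
After iteration 2: n = 2, val = 3
After iteration 3: n = 3, val = 0
After iteration 4: n = 4, val = 4
After iteration 5: n = 5, val = 1
After iteration 6: n = 6, val = 7
Loop ends.

Final answer: 7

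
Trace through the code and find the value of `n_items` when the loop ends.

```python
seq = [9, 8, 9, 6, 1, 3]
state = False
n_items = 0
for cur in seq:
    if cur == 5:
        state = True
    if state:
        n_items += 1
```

Let's trace through this code step by step.

Initialize: seq = [9, 8, 9, 6, 1, 3]
Initialize: state = False
Initialize: n_items = 0
Entering loop: for cur in seq:
After iteration 1: cur = 9, n_items = 0
After iteration 2: cur = 8, n_items = 0
After iteration 3: cur = 9, n_items = 0
After iteration 4: cur = 6, n_items = 0
After iteration 5: cur = 1, n_items = 0
After iteration 6: cur = 3, n_items = 0
Loop ends.

Final answer: 0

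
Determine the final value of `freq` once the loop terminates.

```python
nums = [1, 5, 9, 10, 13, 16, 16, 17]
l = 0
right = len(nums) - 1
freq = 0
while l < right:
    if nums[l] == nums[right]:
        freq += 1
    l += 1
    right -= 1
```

Let's trace through this code step by step.

Initialize: nums = [1, 5, 9, 10, 13, 16, 16, 17]
Initialize: l = 0
Initialize: right = 7
Initialize: freq = 0
Entering loop: while l < right:
After iteration 1: l = 1, right = 6, freq = 0
After iteration 2: l = 2, right = 5, freq = 0
After iteration 3: l = 3, right = 4, freq = 0
After iteration 4: l = 4, right = 3, freq = 0
Loop ends.

Final answer: 0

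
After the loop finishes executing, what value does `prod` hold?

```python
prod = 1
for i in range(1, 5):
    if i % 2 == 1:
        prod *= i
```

Let's trace through this code step by step.

Initialize: prod = 1
Entering loop: for i in range(1, 5):
After iteration 1: i = 1, prod = 1
After iteration 2: i = 2, prod = 1
After iteration 3: i = 3, prod = 3
After iteration 4: i = 4, prod = 3
Loop ends.

Final answer: 3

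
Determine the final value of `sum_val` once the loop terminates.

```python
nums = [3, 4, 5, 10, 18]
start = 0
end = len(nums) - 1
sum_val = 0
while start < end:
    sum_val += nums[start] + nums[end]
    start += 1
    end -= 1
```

Let's trace through this code step by step.

Initialize: nums = [3, 4, 5, 10, 18]
Initialize: start = 0
Initialize: end = 4
Initialize: sum_val = 0
Entering loop: while start < end:
After iteration 1: start = 1, end = 3, sum_val = 21
After iteration 2: start = 2, end = 2, sum_val = 35
Loop ends.

Final answer: 35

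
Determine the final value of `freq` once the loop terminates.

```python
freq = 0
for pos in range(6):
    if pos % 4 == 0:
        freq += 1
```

Let's trace through this code step by step.

Initialize: freq = 0
Entering loop: for pos in range(6):
After iteration 1: pos = 0, freq = 1
After iteration 2: pos = 1, freq = 1
After iteration 3: pos = 2, freq = 1
After iteration 4: pos = 3, freq = 1
After iteration 5: pos = 4, freq = 2
After iteration 6: pos = 5, freq = 2
Loop ends.

Final answer: 2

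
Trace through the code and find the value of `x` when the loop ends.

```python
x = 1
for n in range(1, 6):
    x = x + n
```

Let's trace through this code step by step.

Initialize: x = 1
Entering loop: for n in range(1, 6):
After iteration 1: n = 1, x = 2
After iteration 2: n = 2, x = 4
After iteration 3: n = 3, x = 7
After iteration 4: n = 4, x = 11
After iteration 5: n = 5, x = 16
Loop ends.

Final answer: 16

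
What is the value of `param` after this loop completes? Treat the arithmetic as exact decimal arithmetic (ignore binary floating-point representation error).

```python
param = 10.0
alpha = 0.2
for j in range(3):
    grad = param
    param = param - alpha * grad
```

Let's trace through this code step by step.

Initialize: param = 10.0
Initialize: alpha = 0.2
Entering loop: for j in range(3):
After iteration 1: j = 0, param = 8.0, grad = 10.0
After iteration 2: j = 1, param = 6.4, grad = 8.0
After iteration 3: j = 2, param = 5.12, grad = 6.4
Loop ends.

Final answer: 5.12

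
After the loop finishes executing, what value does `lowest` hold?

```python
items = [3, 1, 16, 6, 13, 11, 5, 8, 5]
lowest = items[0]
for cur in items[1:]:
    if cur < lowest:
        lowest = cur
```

Let's trace through this code step by step.

Initialize: items = [3, 1, 16, 6, 13, 11, 5, 8, 5]
Initialize: lowest = 3
Entering loop: for cur in items[1:]:
After iteration 1: cur = 1, lowest = 1
After iteration 2: cur = 16, lowest = 1
After iteration 3: cur = 6, lowest = 1
After iteration 4: cur = 13, lowest = 1
After iteration 5: cur = 11, lowest = 1
After iteration 6: cur = 5, lowest = 1
After iteration 7: cur = 8, lowest = 1
After iteration 8: cur = 5, lowest = 1
Loop ends.

Final answer: 1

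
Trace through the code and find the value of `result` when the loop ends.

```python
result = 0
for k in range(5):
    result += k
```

Let's trace through this code step by step.

Initialize: result = 0
Entering loop: for k in range(5):
After iteration 1: k = 0, result = 0
After iteration 2: k = 1, result = 1
After iteration 3: k = 2, result = 3
After iteration 4: k = 3, result = 6
After iteration 5: k = 4, result = 10
Loop ends.

Final answer: 10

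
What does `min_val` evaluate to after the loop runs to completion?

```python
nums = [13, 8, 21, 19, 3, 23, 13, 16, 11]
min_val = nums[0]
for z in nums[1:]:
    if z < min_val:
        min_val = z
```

Let's trace through this code step by step.

Initialize: nums = [13, 8, 21, 19, 3, 23, 13, 16, 11]
Initialize: min_val = 13
Entering loop: for z in nums[1:]:
After iteration 1: z = 8, min_val = 8
After iteration 2: z = 21, min_val = 8
After iteration 3: z = 19, min_val = 8
After iteration 4: z = 3, min_val = 3
After iteration 5: z = 23, min_val = 3
After iteration 6: z = 13, min_val = 3
After iteration 7: z = 16, min_val = 3
After iteration 8: z = 11, min_val = 3
Loop ends.

Final answer: 3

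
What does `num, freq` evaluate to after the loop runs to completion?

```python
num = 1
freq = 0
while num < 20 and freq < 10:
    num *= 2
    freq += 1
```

Let's trace through this code step by step.

Initialize: num = 1
Initialize: freq = 0
Entering loop: while num < 20 and freq < 10:
After iteration 1: num = 2, freq = 1
After iteration 2: num = 4, freq = 2
After iteration 3: num = 8, freq = 3
After iteration 4: num = 16, freq = 4
After iteration 5: num = 32, freq = 5
Loop ends.

Final answer: 32, 5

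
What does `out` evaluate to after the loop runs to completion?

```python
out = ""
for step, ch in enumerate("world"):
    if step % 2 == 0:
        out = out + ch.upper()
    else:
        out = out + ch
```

Let's trace through this code step by step.

Initialize: out = ''
Entering loop: for step, ch in enumerate("world"):
After iteration 1: step = 0, ch = 'w', out = 'W'
After iteration 2: step = 1, ch = 'o', out = 'Wo'
After iteration 3: step = 2, ch = 'r', out = 'WoR'
After iteration 4: step = 3, ch = 'l', out = 'WoRl'
After iteration 5: step = 4, ch = 'd', out = 'WoRlD'
Loop ends.

Final answer: 'WoRlD'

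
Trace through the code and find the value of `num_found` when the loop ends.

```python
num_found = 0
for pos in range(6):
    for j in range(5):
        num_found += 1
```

Let's trace through this code step by step.

Initialize: num_found = 0
Entering loop: for pos in range(6):
After iteration 1: pos = 0, num_found = 5
After iteration 2: pos = 1, num_found = 10
After iteration 3: pos = 2, num_found = 15
After iteration 4: pos = 3, num_found = 20
After iteration 5: pos = 4, num_found = 25
After iteration 6: pos = 5, num_found = 30
Loop ends.

Final answer: 30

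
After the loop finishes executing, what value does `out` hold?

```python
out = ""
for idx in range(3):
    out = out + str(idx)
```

Let's trace through this code step by step.

Initialize: out = ''
Entering loop: for idx in range(3):
After iteration 1: idx = 0, out = '0'
After iteration 2: idx = 1, out = '01'
After iteration 3: idx = 2, out = '012'
Loop ends.

Final answer: '012'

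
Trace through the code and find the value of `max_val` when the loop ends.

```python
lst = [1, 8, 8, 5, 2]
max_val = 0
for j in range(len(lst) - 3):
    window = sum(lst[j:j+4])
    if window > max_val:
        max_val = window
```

Let's trace through this code step by step.

Initialize: lst = [1, 8, 8, 5, 2]
Initialize: max_val = 0
Entering loop: for j in range(len(lst) - 3):
After iteration 1: j = 0, max_val = 22, window = 22
After iteration 2: j = 1, max_val = 23, window = 23
Loop ends.

Final answer: 23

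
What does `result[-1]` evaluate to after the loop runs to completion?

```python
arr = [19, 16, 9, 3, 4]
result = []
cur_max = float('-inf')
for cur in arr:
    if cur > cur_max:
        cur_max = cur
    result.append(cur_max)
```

Let's trace through this code step by step.

Initialize: arr = [19, 16, 9, 3, 4]
Initialize: result = []
Initialize: cur_max = -inf
Entering loop: for cur in arr:
After iteration 1: cur = 19, result = [19], cur_max = 19
After iteration 2: cur = 16, result = [19, 19], cur_max = 19
After iteration 3: cur = 9, result = [19, 19, 19], cur_max = 19
After iteration 4: cur = 3, result = [19, 19, 19, 19], cur_max = 19
After iteration 5: cur = 4, result = [19, 19, 19, 19, 19], cur_max = 19
Loop ends.
result[-1] = 19

Final answer: 19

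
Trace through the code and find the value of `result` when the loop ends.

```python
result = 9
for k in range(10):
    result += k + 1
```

Let's trace through this code step by step.

Initialize: result = 9
Entering loop: for k in range(10):
After iteration 1: k = 0, result = 10
After iteration 2: k = 1, result = 12
After iteration 3: k = 2, result = 15
After iteration 4: k = 3, result = 19
After iteration 5: k = 4, result = 24
After iteration 6: k = 5, result = 30
After iteration 7: k = 6, result = 37
After iteration 8: k = 7, result = 45
After iteration 9: k = 8, result = 54
After iteration 10: k = 9, result = 64
Loop ends.

Final answer: 64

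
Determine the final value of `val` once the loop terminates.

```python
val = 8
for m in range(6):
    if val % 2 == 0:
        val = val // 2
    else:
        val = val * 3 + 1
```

Let's trace through this code step by step.

Initialize: val = 8
Entering loop: for m in range(6):
After iteration 1: m = 0, val = 4
After iteration 2: m = 1, val = 2
After iteration 3: m = 2, val = 1
After iteration 4: m = 3, val = 4
After iteration 5: m = 4, val = 2
After iteration 6: m = 5, val = 1
Loop ends.

Final answer: 1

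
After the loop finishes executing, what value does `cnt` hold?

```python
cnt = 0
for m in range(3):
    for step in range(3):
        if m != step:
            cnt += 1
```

Let's trace through this code step by step.

Initialize: cnt = 0
Entering loop: for m in range(3):
After iteration 1: m = 0, cnt = 2
After iteration 2: m = 1, cnt = 4
After iteration 3: m = 2, cnt = 6
Loop ends.

Final answer: 6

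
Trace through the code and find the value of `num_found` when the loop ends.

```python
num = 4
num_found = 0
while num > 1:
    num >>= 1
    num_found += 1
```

Let's trace through this code step by step.

Initialize: num = 4
Initialize: num_found = 0
Entering loop: while num > 1:
After iteration 1: num = 2, num_found = 1
After iteration 2: num = 1, num_found = 2
Loop ends.

Final answer: 2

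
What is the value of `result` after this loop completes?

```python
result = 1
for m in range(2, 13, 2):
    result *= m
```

Let's trace through this code step by step.

Initialize: result = 1
Entering loop: for m in range(2, 13, 2):
After iteration 1: m = 2, result = 2
After iteration 2: m = 4, result = 8
After iteration 3: m = 6, result = 48
After iteration 4: m = 8, result = 384
After iteration 5: m = 10, result = 3840
After iteration 6: m = 12, result = 46080
Loop ends.

Final answer: 46080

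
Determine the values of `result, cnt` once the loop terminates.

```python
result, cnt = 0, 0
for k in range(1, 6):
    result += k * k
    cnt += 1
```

Let's trace through this code step by step.

Initialize: result = 0
Initialize: cnt = 0
Entering loop: for k in range(1, 6):
After iteration 1: k = 1, result = 1, cnt = 1
After iteration 2: k = 2, result = 5, cnt = 2
After iteration 3: k = 3, result = 14, cnt = 3
After iteration 4: k = 4, result = 30, cnt = 4
After iteration 5: k = 5, result = 55, cnt = 5
Loop ends.

Final answer: 55, 5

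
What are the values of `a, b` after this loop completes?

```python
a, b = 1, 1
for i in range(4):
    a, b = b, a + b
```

Let's trace through this code step by step.

Initialize: a = 1
Initialize: b = 1
Entering loop: for i in range(4):
After iteration 1: i = 0, a = 1, b = 2
After iteration 2: i = 1, a = 2, b = 3
After iteration 3: i = 2, a = 3, b = 5
After iteration 4: i = 3, a = 5, b = 8
Loop ends.

Final answer: 5, 8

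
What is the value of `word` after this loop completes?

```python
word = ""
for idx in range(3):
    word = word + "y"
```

Let's trace through this code step by step.

Initialize: word = ''
Entering loop: for idx in range(3):
After iteration 1: idx = 0, word = 'y'
After iteration 2: idx = 1, word = 'yy'
After iteration 3: idx = 2, word = 'yyy'
Loop ends.

Final answer: 'yyy'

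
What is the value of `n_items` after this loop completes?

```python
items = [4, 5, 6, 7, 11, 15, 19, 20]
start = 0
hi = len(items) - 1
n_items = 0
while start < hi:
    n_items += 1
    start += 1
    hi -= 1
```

Let's trace through this code step by step.

Initialize: items = [4, 5, 6, 7, 11, 15, 19, 20]
Initialize: start = 0
Initialize: hi = 7
Initialize: n_items = 0
Entering loop: while start < hi:
After iteration 1: start = 1, hi = 6, n_items = 1
After iteration 2: start = 2, hi = 5, n_items = 2
After iteration 3: start = 3, hi = 4, n_items = 3
After iteration 4: start = 4, hi = 3, n_items = 4
Loop ends.

Final answer: 4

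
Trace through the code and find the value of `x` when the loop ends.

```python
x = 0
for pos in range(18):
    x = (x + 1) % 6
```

Let's trace through this code step by step.

Initialize: x = 0
Entering loop: for pos in range(18):
After iteration 1: pos = 0, x = 1
After iteration 2: pos = 1, x = 2
After iteration 3: pos = 2, x = 3
After iteration 4: pos = 3, x = 4
After iteration 5: pos = 4, x = 5
After iteration 6: pos = 5, x = 0
After iteration 7: pos = 6, x = 1
After iteration 8: pos = 7, x = 2
After iteration 9: pos = 8, x = 3
After iteration 10: pos = 9, x = 4
After iteration 11: pos = 10, x = 5
After iteration 12: pos = 11, x = 0
After iteration 13: pos = 12, x = 1
After iteration 14: pos = 13, x = 2
After iteration 15: pos = 14, x = 3
After iteration 16: pos = 15, x = 4
After iteration 17: pos = 16, x = 5
After iteration 18: pos = 17, x = 0
Loop ends.

Final answer: 0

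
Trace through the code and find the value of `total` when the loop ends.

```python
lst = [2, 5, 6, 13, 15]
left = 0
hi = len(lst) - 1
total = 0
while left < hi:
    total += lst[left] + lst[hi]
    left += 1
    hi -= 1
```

Let's trace through this code step by step.

Initialize: lst = [2, 5, 6, 13, 15]
Initialize: left = 0
Initialize: hi = 4
Initialize: total = 0
Entering loop: while left < hi:
After iteration 1: left = 1, hi = 3, total = 17
After iteration 2: left = 2, hi = 2, total = 35
Loop ends.

Final answer: 35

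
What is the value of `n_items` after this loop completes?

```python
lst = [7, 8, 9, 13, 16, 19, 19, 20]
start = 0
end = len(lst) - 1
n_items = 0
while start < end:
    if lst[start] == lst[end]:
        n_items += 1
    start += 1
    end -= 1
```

Let's trace through this code step by step.

Initialize: lst = [7, 8, 9, 13, 16, 19, 19, 20]
Initialize: start = 0
Initialize: end = 7
Initialize: n_items = 0
Entering loop: while start < end:
After iteration 1: start = 1, end = 6, n_items = 0
After iteration 2: start = 2, end = 5, n_items = 0
After iteration 3: start = 3, end = 4, n_items = 0
After iteration 4: start = 4, end = 3, n_items = 0
Loop ends.

Final answer: 0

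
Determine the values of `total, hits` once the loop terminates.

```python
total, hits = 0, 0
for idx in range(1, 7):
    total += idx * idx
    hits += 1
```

Let's trace through this code step by step.

Initialize: total = 0
Initialize: hits = 0
Entering loop: for idx in range(1, 7):
After iteration 1: idx = 1, total = 1, hits = 1
After iteration 2: idx = 2, total = 5, hits = 2
After iteration 3: idx = 3, total = 14, hits = 3
After iteration 4: idx = 4, total = 30, hits = 4
After iteration 5: idx = 5, total = 55, hits = 5
After iteration 6: idx = 6, total = 91, hits = 6
Loop ends.

Final answer: 91, 6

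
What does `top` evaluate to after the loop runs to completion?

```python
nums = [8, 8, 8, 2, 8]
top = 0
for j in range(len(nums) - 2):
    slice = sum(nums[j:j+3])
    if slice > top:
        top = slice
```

Let's trace through this code step by step.

Initialize: nums = [8, 8, 8, 2, 8]
Initialize: top = 0
Entering loop: for j in range(len(nums) - 2):
After iteration 1: j = 0, top = 24, slice = 24
After iteration 2: j = 1, top = 24, slice = 18
After iteration 3: j = 2, top = 24, slice = 18
Loop ends.

Final answer: 24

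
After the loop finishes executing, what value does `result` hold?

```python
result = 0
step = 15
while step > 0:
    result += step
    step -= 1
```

Let's trace through this code step by step.

Initialize: result = 0
Initialize: step = 15
Entering loop: while step > 0:
After iteration 1: result = 15, step = 14
After iteration 2: result = 29, step = 13
After iteration 3: result = 42, step = 12
After iteration 4: result = 54, step = 11
After iteration 5: result = 65, step = 10
After iteration 6: result = 75, step = 9
After iteration 7: result = 84, step = 8
After iteration 8: result = 92, step = 7
After iteration 9: result = 99, step = 6
After iteration 10: result = 105, step = 5
After iteration 11: result = 110, step = 4
After iteration 12: result = 114, step = 3
After iteration 13: result = 117, step = 2
After iteration 14: result = 119, step = 1
After iteration 15: result = 120, step = 0
Loop ends.

Final answer: 120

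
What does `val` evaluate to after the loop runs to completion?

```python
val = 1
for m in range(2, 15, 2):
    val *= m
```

Let's trace through this code step by step.

Initialize: val = 1
Entering loop: for m in range(2, 15, 2):
After iteration 1: m = 2, val = 2
After iteration 2: m = 4, val = 8
After iteration 3: m = 6, val = 48
After iteration 4: m = 8, val = 384
After iteration 5: m = 10, val = 3840
After iteration 6: m = 12, val = 46080
After iteration 7: m = 14, val = 645120
Loop ends.

Final answer: 645120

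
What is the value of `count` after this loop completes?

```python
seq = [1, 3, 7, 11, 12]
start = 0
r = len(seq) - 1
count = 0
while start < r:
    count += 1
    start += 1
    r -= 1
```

Let's trace through this code step by step.

Initialize: seq = [1, 3, 7, 11, 12]
Initialize: start = 0
Initialize: r = 4
Initialize: count = 0
Entering loop: while start < r:
After iteration 1: start = 1, r = 3, count = 1
After iteration 2: start = 2, r = 2, count = 2
Loop ends.

Final answer: 2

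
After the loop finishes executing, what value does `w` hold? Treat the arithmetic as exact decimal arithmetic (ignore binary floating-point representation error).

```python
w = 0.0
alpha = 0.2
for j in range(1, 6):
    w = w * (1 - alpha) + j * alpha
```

Let's trace through this code step by step.

Initialize: w = 0.0
Initialize: alpha = 0.2
Entering loop: for j in range(1, 6):
After iteration 1: j = 1, w = 0.2
After iteration 2: j = 2, w = 0.56
After iteration 3: j = 3, w = 1.048
After iteration 4: j = 4, w = 1.6384
After iteration 5: j = 5, w = 2.31072
Loop ends.

Final answer: 2.31072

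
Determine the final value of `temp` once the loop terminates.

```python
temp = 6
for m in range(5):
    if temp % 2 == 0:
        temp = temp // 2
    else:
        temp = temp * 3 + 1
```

Let's trace through this code step by step.

Initialize: temp = 6
Entering loop: for m in range(5):
After iteration 1: m = 0, temp = 3
After iteration 2: m = 1, temp = 10
After iteration 3: m = 2, temp = 5
After iteration 4: m = 3, temp = 16
After iteration 5: m = 4, temp = 8
Loop ends.

Final answer: 8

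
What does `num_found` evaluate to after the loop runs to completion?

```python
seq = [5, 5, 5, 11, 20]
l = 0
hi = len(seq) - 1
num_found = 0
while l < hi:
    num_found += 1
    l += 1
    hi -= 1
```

Let's trace through this code step by step.

Initialize: seq = [5, 5, 5, 11, 20]
Initialize: l = 0
Initialize: hi = 4
Initialize: num_found = 0
Entering loop: while l < hi:
After iteration 1: l = 1, hi = 3, num_found = 1
After iteration 2: l = 2, hi = 2, num_found = 2
Loop ends.

Final answer: 2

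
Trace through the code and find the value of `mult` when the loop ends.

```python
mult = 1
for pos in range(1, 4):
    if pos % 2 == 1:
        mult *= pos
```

Let's trace through this code step by step.

Initialize: mult = 1
Entering loop: for pos in range(1, 4):
After iteration 1: pos = 1, mult = 1
After iteration 2: pos = 2, mult = 1
After iteration 3: pos = 3, mult = 3
Loop ends.

Final answer: 3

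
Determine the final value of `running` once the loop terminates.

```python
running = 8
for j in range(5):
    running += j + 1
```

Let's trace through this code step by step.

Initialize: running = 8
Entering loop: for j in range(5):
After iteration 1: j = 0, running = 9
After iteration 2: j = 1, running = 11
After iteration 3: j = 2, running = 14
After iteration 4: j = 3, running = 18
After iteration 5: j = 4, running = 23
Loop ends.

Final answer: 23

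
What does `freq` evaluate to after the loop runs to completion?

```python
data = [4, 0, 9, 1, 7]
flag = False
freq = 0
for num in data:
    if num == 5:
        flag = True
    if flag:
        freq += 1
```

Let's trace through this code step by step.

Initialize: data = [4, 0, 9, 1, 7]
Initialize: flag = False
Initialize: freq = 0
Entering loop: for num in data:
After iteration 1: num = 4, freq = 0
After iteration 2: num = 0, freq = 0
After iteration 3: num = 9, freq = 0
After iteration 4: num = 1, freq = 0
After iteration 5: num = 7, freq = 0
Loop ends.

Final answer: 0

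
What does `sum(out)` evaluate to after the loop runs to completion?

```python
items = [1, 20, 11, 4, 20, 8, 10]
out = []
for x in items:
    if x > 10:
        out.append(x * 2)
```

Let's trace through this code step by step.

Initialize: items = [1, 20, 11, 4, 20, 8, 10]
Initialize: out = []
Entering loop: for x in items:
After iteration 1: x = 1, out = []
After iteration 2: x = 20, out = [40]
After iteration 3: x = 11, out = [40, 22]
After iteration 4: x = 4, out = [40, 22]
After iteration 5: x = 20, out = [40, 22, 40]
After iteration 6: x = 8, out = [40, 22, 40]
After iteration 7: x = 10, out = [40, 22, 40]
Loop ends.
sum(out) = 102

Final answer: 102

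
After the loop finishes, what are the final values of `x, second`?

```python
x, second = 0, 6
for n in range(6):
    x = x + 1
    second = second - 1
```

Let's trace through this code step by step.

Initialize: x = 0
Initialize: second = 6
Entering loop: for n in range(6):
After iteration 1: n = 0, x = 1, second = 5
After iteration 2: n = 1, x = 2, second = 4
After iteration 3: n = 2, x = 3, second = 3
After iteration 4: n = 3, x = 4, second = 2
After iteration 5: n = 4, x = 5, second = 1
After iteration 6: n = 5, x = 6, second = 0
Loop ends.

Final answer: 6, 0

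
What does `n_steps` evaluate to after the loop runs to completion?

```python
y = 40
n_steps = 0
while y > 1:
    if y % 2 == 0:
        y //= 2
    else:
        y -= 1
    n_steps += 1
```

Let's trace through this code step by step.

Initialize: y = 40
Initialize: n_steps = 0
Entering loop: while y > 1:
After iteration 1: y = 20, n_steps = 1
After iteration 2: y = 10, n_steps = 2
After iteration 3: y = 5, n_steps = 3
After iteration 4: y = 4, n_steps = 4
After iteration 5: y = 2, n_steps = 5
After iteration 6: y = 1, n_steps = 6
Loop ends.

Final answer: 6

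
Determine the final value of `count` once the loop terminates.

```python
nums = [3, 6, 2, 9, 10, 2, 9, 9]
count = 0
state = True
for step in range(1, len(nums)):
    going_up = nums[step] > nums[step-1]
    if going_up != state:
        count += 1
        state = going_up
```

Let's trace through this code step by step.

Initialize: nums = [3, 6, 2, 9, 10, 2, 9, 9]
Initialize: count = 0
Initialize: state = True
Entering loop: for step in range(1, len(nums)):
After iteration 1: step = 1, count = 0, state = True, going_up = True
After iteration 2: step = 2, count = 1, state = False, going_up = False
After iteration 3: step = 3, count = 2, state = True, going_up = True
After iteration 4: step = 4, count = 2, state = True, going_up = True
After iteration 5: step = 5, count = 3, state = False, going_up = False
After iteration 6: step = 6, count = 4, state = True, going_up = True
After iteration 7: step = 7, count = 5, state = False, going_up = False
Loop ends.

Final answer: 5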